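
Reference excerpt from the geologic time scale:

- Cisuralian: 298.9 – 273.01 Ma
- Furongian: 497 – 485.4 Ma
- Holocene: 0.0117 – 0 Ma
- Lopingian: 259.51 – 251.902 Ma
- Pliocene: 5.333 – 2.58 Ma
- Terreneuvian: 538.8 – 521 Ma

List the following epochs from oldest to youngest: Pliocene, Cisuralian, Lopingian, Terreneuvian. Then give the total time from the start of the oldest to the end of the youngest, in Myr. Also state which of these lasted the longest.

From the excerpt: Pliocene 5.333–2.58; Cisuralian 298.9–273.01; Lopingian 259.51–251.902; Terreneuvian 538.8–521 (Ma).
Larger Ma is earlier, so the oldest is Terreneuvian and the youngest is Pliocene; oldest to youngest: Terreneuvian, Cisuralian, Lopingian, Pliocene.
Oldest start 538.8 minus youngest end 2.58 gives 536.22 Myr overall.
Individual lengths (start − end): Pliocene 2.753; Lopingian 7.608; Cisuralian 25.89; Terreneuvian 17.8. The largest is Cisuralian at 25.89 Myr.

Terreneuvian → Cisuralian → Lopingian → Pliocene; total span 536.22 Myr; longest is Cisuralian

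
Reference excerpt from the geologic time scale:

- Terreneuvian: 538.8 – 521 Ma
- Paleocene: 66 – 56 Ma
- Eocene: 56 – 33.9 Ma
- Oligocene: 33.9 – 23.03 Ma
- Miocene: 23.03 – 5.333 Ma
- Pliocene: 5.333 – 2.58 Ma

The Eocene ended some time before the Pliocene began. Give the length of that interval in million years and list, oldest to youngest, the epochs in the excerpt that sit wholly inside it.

28.567 million years; Oligocene, Miocene

The Eocene closes at 33.9 Ma and the Pliocene opens at 5.333 Ma, so the interval is 33.9 − 5.333 = 28.567 Myr.
An epoch fits inside if it starts at or after 33.9 Ma and ends at or before 5.333 Ma; oldest first that gives Oligocene, Miocene.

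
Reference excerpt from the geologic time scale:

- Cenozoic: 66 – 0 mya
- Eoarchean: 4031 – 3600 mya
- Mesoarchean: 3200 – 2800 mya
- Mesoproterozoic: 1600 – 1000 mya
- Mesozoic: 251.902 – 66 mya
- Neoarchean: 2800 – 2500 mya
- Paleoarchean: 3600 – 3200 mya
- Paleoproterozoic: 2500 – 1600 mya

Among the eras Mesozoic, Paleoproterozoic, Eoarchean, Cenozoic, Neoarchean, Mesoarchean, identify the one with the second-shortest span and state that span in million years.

Mesozoic, 185.902 million years

Durations: Mesozoic 185.902; Paleoproterozoic 900; Eoarchean 431; Cenozoic 66; Neoarchean 300; Mesoarchean 400 Myr.
Sorted shortest-first: Cenozoic (66), Mesozoic (185.902), Neoarchean (300), Mesoarchean (400), Eoarchean (431), Paleoproterozoic (900).
The second shortest is Mesozoic at 185.902 Myr.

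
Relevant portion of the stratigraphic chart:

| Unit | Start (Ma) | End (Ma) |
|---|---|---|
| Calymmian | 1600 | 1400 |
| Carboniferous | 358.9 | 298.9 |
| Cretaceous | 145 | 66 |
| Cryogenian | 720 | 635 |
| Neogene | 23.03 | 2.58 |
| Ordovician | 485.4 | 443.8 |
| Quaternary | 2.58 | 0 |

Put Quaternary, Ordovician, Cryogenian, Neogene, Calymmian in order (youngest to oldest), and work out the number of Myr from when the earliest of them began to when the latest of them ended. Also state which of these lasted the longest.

Quaternary, Neogene, Ordovician, Cryogenian, Calymmian; total span 1600 Myr; longest is Calymmian

From the excerpt: Quaternary 2.58–0; Ordovician 485.4–443.8; Cryogenian 720–635; Neogene 23.03–2.58; Calymmian 1600–1400 (Ma).
Larger Ma is earlier, so the oldest is Calymmian and the youngest is Quaternary; youngest to oldest: Quaternary, Neogene, Ordovician, Cryogenian, Calymmian.
Oldest start 1600 minus youngest end 0 gives 1600 Myr overall.
Individual lengths (start − end): Cryogenian 85; Quaternary 2.58; Neogene 20.45; Calymmian 200; Ordovician 41.6. The largest is Calymmian at 200 Myr.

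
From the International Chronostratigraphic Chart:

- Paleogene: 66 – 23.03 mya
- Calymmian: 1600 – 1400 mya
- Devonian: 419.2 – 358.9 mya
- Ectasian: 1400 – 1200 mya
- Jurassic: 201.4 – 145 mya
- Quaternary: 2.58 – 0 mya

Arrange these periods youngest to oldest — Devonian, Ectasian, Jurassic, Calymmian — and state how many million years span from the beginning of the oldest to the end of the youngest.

Jurassic → Devonian → Ectasian → Calymmian; total span 1455 Myr

Start ages (Ma): Calymmian 1600, Ectasian 1400, Devonian 419.2, Jurassic 201.4.
Ordered youngest to oldest: Jurassic, Devonian, Ectasian, Calymmian.
Span = 1600 − 145 = 1455 Myr.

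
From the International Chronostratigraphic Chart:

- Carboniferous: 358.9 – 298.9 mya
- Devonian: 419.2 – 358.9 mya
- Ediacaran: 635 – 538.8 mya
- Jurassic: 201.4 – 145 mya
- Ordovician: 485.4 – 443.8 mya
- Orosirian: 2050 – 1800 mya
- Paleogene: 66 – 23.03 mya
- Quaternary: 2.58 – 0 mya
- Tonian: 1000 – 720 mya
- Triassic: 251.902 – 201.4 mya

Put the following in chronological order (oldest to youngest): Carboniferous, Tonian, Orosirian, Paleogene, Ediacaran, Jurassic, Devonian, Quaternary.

Orosirian, Tonian, Ediacaran, Devonian, Carboniferous, Jurassic, Paleogene, Quaternary

Sorting by start age (descending Ma, since larger Ma = older): Orosirian start 2050, Tonian start 1000, Ediacaran start 635, Devonian start 419.2, Carboniferous start 358.9, Jurassic start 201.4, Paleogene start 66, Quaternary start 2.58.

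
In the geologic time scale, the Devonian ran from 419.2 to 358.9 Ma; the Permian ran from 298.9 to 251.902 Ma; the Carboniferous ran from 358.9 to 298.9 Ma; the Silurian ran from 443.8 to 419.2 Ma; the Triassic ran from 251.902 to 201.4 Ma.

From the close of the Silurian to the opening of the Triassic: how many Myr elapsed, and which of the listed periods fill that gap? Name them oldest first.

End of Silurian = 419.2 Ma; start of Triassic = 251.902 Ma.
Gap = 419.2 − 251.902 = 167.298 Myr.
Periods wholly inside 419.2–251.902 Ma: Devonian (419.2–358.9), Carboniferous (358.9–298.9), Permian (298.9–251.902).

167.298 million years; Devonian, Carboniferous, Permian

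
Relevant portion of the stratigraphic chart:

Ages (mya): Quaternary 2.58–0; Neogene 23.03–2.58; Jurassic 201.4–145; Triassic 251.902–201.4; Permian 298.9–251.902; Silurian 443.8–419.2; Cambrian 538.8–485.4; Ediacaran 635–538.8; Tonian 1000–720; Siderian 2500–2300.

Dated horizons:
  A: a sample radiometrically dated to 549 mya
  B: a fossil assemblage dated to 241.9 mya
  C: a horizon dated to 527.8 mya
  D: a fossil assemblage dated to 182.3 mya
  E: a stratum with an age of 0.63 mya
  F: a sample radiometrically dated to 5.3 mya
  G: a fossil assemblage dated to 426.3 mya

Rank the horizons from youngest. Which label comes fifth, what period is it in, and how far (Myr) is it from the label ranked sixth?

G, in the Silurian; 101.5 million years to C

Sorted youngest-first by Ma: E (0.63), F (5.3), D (182.3), B (241.9), G (426.3), C (527.8), A (549).
The fifth youngest is G at 426.3 Ma, which lies in 443.8–419.2 Ma: the Silurian.
The sixth youngest is C at 527.8 Ma; separation = |426.3 − 527.8| = 101.5 Myr.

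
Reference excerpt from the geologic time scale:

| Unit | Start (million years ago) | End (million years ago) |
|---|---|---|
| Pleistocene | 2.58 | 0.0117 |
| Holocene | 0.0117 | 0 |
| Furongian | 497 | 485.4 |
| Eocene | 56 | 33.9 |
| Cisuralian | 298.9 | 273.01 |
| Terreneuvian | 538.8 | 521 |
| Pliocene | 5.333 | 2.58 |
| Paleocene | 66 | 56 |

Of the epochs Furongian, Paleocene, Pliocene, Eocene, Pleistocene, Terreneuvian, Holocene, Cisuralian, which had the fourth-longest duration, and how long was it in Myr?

Furongian, 11.6 million years

Start − end for each: Furongian 497 − 485.4 = 11.6; Paleocene 66 − 56 = 10; Pliocene 5.333 − 2.58 = 2.753; Eocene 56 − 33.9 = 22.1; Pleistocene 2.58 − 0.0117 = 2.5683; Terreneuvian 538.8 − 521 = 17.8; Holocene 0.0117 − 0 = 0.0117; Cisuralian 298.9 − 273.01 = 25.89.
Ranking these from longest: Cisuralian > Eocene > Terreneuvian > Furongian > Paleocene > Pliocene > Pleistocene > Holocene.
Position 4 in that ranking is Furongian, which lasted 11.6 Myr.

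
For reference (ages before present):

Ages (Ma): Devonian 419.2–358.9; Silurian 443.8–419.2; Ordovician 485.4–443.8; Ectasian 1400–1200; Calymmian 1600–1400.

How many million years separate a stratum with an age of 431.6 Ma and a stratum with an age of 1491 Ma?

1059.4 million years

1491 − 431.6 = 1059.4 million years.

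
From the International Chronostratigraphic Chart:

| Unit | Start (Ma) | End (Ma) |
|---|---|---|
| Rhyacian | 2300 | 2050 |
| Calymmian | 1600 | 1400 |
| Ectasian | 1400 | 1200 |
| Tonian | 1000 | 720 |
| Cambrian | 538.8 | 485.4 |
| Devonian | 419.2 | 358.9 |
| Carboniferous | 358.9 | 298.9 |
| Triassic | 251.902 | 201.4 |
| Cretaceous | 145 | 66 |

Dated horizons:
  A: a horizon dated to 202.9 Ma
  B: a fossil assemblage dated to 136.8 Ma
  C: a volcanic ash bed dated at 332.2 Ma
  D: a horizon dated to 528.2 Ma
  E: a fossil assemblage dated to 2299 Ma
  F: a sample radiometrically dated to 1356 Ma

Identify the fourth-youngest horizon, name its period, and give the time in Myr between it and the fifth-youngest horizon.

D, in the Cambrian; 827.8 million years to F

Sorted youngest-first by Ma: B (136.8), A (202.9), C (332.2), D (528.2), F (1356), E (2299).
The fourth youngest is D at 528.2 Ma, which lies in 538.8–485.4 Ma: the Cambrian.
The fifth youngest is F at 1356 Ma; separation = |528.2 − 1356| = 827.8 Myr.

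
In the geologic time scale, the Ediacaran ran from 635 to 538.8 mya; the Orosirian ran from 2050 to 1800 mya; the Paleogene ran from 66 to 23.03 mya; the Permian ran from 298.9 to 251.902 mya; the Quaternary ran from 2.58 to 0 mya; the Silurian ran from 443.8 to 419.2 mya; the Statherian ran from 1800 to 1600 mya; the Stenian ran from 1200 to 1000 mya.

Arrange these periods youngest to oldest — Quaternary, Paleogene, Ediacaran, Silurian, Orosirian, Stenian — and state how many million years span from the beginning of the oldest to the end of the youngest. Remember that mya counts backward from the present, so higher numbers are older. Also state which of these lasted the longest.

Quaternary → Paleogene → Silurian → Ediacaran → Stenian → Orosirian; total span 2050 Myr; longest is Orosirian

Start ages (Ma): Orosirian 2050, Stenian 1200, Ediacaran 635, Silurian 443.8, Paleogene 66, Quaternary 2.58.
Ordered youngest to oldest: Quaternary, Paleogene, Silurian, Ediacaran, Stenian, Orosirian.
Span = 2050 − 0 = 2050 Myr.
Durations: Stenian 200, Silurian 24.6, Quaternary 2.58, Paleogene 42.97, Orosirian 250, Ediacaran 96.2 → longest is Orosirian (250 Myr).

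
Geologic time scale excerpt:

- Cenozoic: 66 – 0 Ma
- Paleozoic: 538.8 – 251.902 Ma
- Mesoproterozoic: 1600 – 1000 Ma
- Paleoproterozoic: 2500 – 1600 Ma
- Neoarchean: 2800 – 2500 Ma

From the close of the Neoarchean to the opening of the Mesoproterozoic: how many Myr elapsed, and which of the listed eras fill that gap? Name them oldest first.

900 million years; Paleoproterozoic

The Neoarchean closes at 2500 Ma and the Mesoproterozoic opens at 1600 Ma, so the interval is 2500 − 1600 = 900 Myr.
An era fits inside if it starts at or after 2500 Ma and ends at or before 1600 Ma; oldest first that gives Paleoproterozoic.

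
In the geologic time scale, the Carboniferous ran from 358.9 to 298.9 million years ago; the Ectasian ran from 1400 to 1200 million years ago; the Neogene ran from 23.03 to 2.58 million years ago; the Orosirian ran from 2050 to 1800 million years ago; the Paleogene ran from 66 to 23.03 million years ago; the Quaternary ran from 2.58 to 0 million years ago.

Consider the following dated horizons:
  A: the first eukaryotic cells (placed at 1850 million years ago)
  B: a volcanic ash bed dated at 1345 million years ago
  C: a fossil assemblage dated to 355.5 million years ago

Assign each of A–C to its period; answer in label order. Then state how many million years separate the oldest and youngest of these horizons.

Match each age against the start–end ranges in the excerpt: A = 1850 Ma → Orosirian (2050–1800); B = 1345 Ma → Ectasian (1400–1200); C = 355.5 Ma → Carboniferous (358.9–298.9).
The largest age is 1850 Ma and the smallest is 355.5 Ma; their difference is 1494.5 Myr.

A — Orosirian; B — Ectasian; C — Carboniferous; span 1494.5 million years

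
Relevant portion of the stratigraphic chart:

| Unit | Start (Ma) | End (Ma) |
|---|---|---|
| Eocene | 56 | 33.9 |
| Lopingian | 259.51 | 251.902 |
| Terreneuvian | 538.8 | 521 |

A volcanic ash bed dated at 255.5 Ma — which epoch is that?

255.5 Ma lies between 259.51 and 251.902 Ma, so it falls in the Lopingian.

Lopingian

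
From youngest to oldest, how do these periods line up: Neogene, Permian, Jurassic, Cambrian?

Neogene → Jurassic → Permian → Cambrian

Group by era (each group listed oldest first) — Paleozoic: Cambrian, Permian; Mesozoic: Jurassic; Cenozoic: Neogene. The eras run Paleozoic → Mesozoic → Cenozoic. Concatenating the groups in that era order and then reversing gives youngest to oldest.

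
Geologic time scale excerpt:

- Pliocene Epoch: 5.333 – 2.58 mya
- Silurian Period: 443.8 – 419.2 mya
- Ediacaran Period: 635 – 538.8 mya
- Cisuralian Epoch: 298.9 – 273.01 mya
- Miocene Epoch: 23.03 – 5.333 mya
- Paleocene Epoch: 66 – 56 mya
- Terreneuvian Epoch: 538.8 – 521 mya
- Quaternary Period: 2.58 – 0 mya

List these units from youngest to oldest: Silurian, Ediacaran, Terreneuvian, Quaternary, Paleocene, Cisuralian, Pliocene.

Sorting by start age (ascending Ma, since larger Ma = older): Quaternary began 2.58, Pliocene began 5.333, Paleocene began 66, Cisuralian began 298.9, Silurian began 443.8, Terreneuvian began 538.8, Ediacaran began 635.

Quaternary, Pliocene, Paleocene, Cisuralian, Silurian, Terreneuvian, Ediacaran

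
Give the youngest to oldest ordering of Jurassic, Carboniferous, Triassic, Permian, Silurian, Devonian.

Jurassic, Triassic, Permian, Carboniferous, Devonian, Silurian

Era membership (oldest first within each) — Paleozoic: Silurian, Devonian, Carboniferous, Permian; Mesozoic: Triassic, Jurassic. Paleozoic precedes Mesozoic, which precedes Cenozoic. Concatenating the groups in that era order and then reversing gives youngest to oldest.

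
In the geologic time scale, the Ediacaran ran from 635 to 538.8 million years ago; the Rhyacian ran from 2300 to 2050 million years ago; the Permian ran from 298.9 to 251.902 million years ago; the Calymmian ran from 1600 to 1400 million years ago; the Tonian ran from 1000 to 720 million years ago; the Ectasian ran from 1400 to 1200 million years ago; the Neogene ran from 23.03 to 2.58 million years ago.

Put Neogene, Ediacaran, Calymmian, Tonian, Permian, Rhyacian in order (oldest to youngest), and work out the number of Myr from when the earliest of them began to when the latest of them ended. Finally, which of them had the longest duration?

Start ages (Ma): Rhyacian 2300, Calymmian 1600, Tonian 1000, Ediacaran 635, Permian 298.9, Neogene 23.03.
Ordered oldest to youngest: Rhyacian, Calymmian, Tonian, Ediacaran, Permian, Neogene.
Span = 2300 − 2.58 = 2297.42 Myr.
Durations: Permian 46.998, Rhyacian 250, Neogene 20.45, Ediacaran 96.2, Calymmian 200, Tonian 280 → longest is Tonian (280 Myr).

Rhyacian → Calymmian → Tonian → Ediacaran → Permian → Neogene; total span 2297.42 Myr; longest is Tonian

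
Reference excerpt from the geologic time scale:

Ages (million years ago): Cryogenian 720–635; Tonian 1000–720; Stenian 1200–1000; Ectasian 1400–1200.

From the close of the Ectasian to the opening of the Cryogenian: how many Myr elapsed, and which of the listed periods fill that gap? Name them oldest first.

The Ectasian closes at 1200 Ma and the Cryogenian opens at 720 Ma, so the interval is 1200 − 720 = 480 Myr.
A period fits inside if it starts at or after 1200 Ma and ends at or before 720 Ma; oldest first that gives Stenian, Tonian.

480 million years; Stenian, Tonian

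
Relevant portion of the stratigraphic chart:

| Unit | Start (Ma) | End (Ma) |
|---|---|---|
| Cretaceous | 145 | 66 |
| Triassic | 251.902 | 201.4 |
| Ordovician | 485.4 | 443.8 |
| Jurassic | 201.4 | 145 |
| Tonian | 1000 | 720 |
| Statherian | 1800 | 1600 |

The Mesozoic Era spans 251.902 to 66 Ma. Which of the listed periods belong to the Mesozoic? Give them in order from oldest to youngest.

Periods with both bounds inside 251.902–66 Ma: Triassic (251.902–201.4), Jurassic (201.4–145), Cretaceous (145–66).

Triassic, Jurassic, Cretaceous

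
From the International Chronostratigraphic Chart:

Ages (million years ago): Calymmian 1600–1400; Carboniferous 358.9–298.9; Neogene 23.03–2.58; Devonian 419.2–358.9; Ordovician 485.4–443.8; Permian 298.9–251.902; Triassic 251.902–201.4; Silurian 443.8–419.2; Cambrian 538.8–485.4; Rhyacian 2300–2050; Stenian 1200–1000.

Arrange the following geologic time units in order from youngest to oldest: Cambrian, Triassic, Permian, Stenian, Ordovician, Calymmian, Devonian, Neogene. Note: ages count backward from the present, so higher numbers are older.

The oldest of these is Calymmian (starts 1600 Ma) and the youngest is Neogene (ends 2.58 Ma).
In between, by decreasing start age: Stenian (1200), Cambrian (538.8), Ordovician (485.4), Devonian (419.2), Permian (298.9), Triassic (251.902).
Listing youngest first means reversing that sequence.

Neogene → Triassic → Permian → Devonian → Ordovician → Cambrian → Stenian → Calymmian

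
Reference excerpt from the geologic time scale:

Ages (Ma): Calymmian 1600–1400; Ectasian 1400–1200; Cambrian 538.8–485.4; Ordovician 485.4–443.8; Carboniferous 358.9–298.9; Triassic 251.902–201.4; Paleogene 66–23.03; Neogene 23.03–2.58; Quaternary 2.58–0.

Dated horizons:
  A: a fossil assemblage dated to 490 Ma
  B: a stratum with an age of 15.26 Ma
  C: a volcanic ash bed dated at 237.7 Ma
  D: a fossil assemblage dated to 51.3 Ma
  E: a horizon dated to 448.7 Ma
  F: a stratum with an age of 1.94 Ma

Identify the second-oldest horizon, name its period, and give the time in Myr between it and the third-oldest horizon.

Larger Ma means older, so oldest first: A 490 > E 448.7 > C 237.7 > D 51.3 > B 15.26 > F 1.94.
Counting 2 along gives E (448.7 Ma); the excerpt puts that inside the Ordovician, 485.4–443.8 Ma.
Next in line is C (237.7 Ma), and 448.7 − 237.7 = 211 Myr.

E, in the Ordovician; 211 million years to C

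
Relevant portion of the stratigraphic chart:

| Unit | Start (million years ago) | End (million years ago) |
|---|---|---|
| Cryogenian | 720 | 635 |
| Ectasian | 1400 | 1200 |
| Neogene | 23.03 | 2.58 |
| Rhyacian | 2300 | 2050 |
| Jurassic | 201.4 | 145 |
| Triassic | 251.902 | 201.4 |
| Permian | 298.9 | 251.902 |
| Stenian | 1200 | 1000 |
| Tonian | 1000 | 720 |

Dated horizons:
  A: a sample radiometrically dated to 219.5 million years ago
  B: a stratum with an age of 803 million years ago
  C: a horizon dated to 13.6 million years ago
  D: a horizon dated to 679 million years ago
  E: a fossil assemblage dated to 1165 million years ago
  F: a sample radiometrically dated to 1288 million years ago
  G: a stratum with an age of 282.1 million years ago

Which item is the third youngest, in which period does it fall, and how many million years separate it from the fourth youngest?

Sorted youngest-first by Ma: C (13.6), A (219.5), G (282.1), D (679), B (803), E (1165), F (1288).
The third youngest is G at 282.1 Ma, which lies in 298.9–251.902 Ma: the Permian.
The fourth youngest is D at 679 Ma; separation = |282.1 − 679| = 396.9 Myr.

G, in the Permian; 396.9 million years to D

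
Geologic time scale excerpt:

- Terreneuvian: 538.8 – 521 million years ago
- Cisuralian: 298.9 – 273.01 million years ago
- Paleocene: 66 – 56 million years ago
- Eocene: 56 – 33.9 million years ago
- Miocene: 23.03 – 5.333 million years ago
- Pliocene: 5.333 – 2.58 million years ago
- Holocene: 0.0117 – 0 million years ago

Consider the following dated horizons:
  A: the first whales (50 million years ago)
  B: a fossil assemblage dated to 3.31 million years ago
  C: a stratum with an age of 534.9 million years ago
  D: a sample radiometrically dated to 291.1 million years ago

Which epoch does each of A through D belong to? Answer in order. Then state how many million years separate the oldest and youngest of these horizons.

A — Eocene; B — Pliocene; C — Terreneuvian; D — Cisuralian; span 531.59 million years

A: 50 Ma lies in 56–33.9 Ma, so Eocene.
B: 3.31 Ma lies in 5.333–2.58 Ma, so Pliocene.
C: 534.9 Ma lies in 538.8–521 Ma, so Terreneuvian.
D: 291.1 Ma lies in 298.9–273.01 Ma, so Cisuralian.
Oldest = 534.9 Ma, youngest = 3.31 Ma → span 531.59 Myr.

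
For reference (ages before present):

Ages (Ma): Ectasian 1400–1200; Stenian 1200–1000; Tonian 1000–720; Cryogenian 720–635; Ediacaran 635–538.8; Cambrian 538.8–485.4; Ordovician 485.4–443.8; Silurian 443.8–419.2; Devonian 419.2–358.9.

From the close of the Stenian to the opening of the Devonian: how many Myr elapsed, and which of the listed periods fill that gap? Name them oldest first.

580.8 million years; Tonian, Cryogenian, Ediacaran, Cambrian, Ordovician, Silurian

End of Stenian = 1000 Ma; start of Devonian = 419.2 Ma.
Gap = 1000 − 419.2 = 580.8 Myr.
Periods wholly inside 1000–419.2 Ma: Tonian (1000–720), Cryogenian (720–635), Ediacaran (635–538.8), Cambrian (538.8–485.4), Ordovician (485.4–443.8), Silurian (443.8–419.2).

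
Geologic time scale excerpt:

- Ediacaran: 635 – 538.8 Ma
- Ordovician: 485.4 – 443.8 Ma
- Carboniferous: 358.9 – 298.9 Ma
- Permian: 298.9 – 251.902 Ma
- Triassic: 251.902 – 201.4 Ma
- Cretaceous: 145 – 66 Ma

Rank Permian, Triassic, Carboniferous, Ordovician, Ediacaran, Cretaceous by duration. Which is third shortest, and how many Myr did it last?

Start − end for each: Permian 298.9 − 251.902 = 46.998; Triassic 251.902 − 201.4 = 50.502; Carboniferous 358.9 − 298.9 = 60; Ordovician 485.4 − 443.8 = 41.6; Ediacaran 635 − 538.8 = 96.2; Cretaceous 145 − 66 = 79.
Ranking these from shortest: Ordovician < Permian < Triassic < Carboniferous < Cretaceous < Ediacaran.
Position 3 in that ranking is Triassic, which lasted 50.502 Myr.

Triassic, 50.502 million years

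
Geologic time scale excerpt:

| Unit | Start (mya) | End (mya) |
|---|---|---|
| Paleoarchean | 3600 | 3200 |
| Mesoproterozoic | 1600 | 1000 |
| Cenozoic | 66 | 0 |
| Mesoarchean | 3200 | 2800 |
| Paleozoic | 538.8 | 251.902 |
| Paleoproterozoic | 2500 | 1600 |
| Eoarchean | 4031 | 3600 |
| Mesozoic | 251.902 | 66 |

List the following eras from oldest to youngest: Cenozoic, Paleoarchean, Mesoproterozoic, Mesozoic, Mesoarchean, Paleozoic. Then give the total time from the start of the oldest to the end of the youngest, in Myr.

Paleoarchean → Mesoarchean → Mesoproterozoic → Paleozoic → Mesozoic → Cenozoic; total span 3600 Myr

Start ages (Ma): Paleoarchean 3600, Mesoarchean 3200, Mesoproterozoic 1600, Paleozoic 538.8, Mesozoic 251.902, Cenozoic 66.
Ordered oldest to youngest: Paleoarchean, Mesoarchean, Mesoproterozoic, Paleozoic, Mesozoic, Cenozoic.
Span = 3600 − 0 = 3600 Myr.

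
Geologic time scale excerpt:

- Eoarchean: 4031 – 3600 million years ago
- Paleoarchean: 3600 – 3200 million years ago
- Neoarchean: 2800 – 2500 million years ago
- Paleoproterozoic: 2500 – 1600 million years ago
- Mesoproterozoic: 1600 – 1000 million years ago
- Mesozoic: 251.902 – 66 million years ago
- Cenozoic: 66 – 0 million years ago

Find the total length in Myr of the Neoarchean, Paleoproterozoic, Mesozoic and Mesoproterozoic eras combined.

Each duration: Neoarchean = 300; Paleoproterozoic = 900; Mesozoic = 185.902; Mesoproterozoic = 600.
Sum: 300 + 900 + 185.902 + 600 = 1985.902 Myr.

1985.902 million years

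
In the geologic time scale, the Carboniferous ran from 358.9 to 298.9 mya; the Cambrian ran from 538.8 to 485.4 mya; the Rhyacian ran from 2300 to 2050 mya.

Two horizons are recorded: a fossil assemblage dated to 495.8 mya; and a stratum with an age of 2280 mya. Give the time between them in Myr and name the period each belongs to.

1784.2 million years apart; the first in the Cambrian, the second in the Rhyacian

Elapsed time: 2280 − 495.8 = 1784.2 Myr.
495.8 Ma lies within 538.8–485.4 Ma: Cambrian.
2280 Ma lies within 2300–2050 Ma: Rhyacian.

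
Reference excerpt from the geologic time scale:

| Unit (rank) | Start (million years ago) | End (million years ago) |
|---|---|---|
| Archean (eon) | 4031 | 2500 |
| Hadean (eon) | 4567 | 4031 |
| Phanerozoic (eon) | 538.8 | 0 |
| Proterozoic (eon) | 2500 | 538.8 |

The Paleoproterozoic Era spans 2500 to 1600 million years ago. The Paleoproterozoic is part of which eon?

Proterozoic

The Paleoproterozoic (2500–1600 Ma) lies entirely within 2500–538.8 Ma, the Proterozoic Eon.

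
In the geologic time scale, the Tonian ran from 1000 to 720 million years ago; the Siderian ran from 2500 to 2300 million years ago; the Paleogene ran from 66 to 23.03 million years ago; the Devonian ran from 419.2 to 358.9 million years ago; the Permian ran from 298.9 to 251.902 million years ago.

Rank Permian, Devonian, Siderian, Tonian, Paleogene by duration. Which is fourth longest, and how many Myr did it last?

Start − end for each: Permian 298.9 − 251.902 = 46.998; Devonian 419.2 − 358.9 = 60.3; Siderian 2500 − 2300 = 200; Tonian 1000 − 720 = 280; Paleogene 66 − 23.03 = 42.97.
Ranking these from longest: Tonian > Siderian > Devonian > Permian > Paleogene.
Position 4 in that ranking is Permian, which lasted 46.998 Myr.

Permian, 46.998 million years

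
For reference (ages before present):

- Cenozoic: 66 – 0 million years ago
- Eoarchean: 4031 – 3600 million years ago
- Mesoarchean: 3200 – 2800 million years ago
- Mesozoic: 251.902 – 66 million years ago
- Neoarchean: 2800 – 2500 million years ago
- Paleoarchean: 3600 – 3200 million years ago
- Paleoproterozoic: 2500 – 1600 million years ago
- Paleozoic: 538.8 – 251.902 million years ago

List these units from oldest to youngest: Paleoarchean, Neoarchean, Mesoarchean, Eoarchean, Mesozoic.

Sorting by start age (descending Ma, since larger Ma = older): Eoarchean start 4031, Paleoarchean start 3600, Mesoarchean start 3200, Neoarchean start 2800, Mesozoic start 251.902.

Eoarchean → Paleoarchean → Mesoarchean → Neoarchean → Mesozoic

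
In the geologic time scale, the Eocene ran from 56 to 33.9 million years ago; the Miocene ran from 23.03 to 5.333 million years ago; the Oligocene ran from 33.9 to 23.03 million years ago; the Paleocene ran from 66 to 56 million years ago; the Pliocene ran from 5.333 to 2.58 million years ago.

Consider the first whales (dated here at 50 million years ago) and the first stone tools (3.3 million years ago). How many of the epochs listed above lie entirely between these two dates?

The older date is 50 Ma and the younger is 3.3 Ma.
Epochs with start < 50 and end > 3.3 Ma: Oligocene (33.9–23.03), Miocene (23.03–5.333).
That is 2 complete epochs.

2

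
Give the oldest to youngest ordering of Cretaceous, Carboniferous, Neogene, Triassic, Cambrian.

Cambrian, then Carboniferous, then Triassic, then Cretaceous, then Neogene

Group by era (each group listed oldest first) — Paleozoic: Cambrian, Carboniferous; Mesozoic: Triassic, Cretaceous; Cenozoic: Neogene. The eras run Paleozoic → Mesozoic → Cenozoic. Concatenating the groups in that era order gives oldest to youngest directly.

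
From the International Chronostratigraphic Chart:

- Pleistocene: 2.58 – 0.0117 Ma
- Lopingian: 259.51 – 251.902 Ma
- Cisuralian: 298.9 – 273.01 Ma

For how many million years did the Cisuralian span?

25.89 million years

298.9 − 273.01 = 25.89 million years.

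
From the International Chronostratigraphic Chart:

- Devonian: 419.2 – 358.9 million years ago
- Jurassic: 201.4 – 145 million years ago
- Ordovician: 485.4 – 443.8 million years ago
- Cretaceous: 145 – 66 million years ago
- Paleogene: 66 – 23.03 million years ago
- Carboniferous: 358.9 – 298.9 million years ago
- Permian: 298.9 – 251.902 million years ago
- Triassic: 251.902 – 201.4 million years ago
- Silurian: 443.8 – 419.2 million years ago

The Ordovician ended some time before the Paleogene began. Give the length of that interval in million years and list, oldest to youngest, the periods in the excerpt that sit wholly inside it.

End of Ordovician = 443.8 Ma; start of Paleogene = 66 Ma.
Gap = 443.8 − 66 = 377.8 Myr.
Periods wholly inside 443.8–66 Ma: Silurian (443.8–419.2), Devonian (419.2–358.9), Carboniferous (358.9–298.9), Permian (298.9–251.902), Triassic (251.902–201.4), Jurassic (201.4–145), Cretaceous (145–66).

377.8 million years; Silurian, Devonian, Carboniferous, Permian, Triassic, Jurassic, Cretaceous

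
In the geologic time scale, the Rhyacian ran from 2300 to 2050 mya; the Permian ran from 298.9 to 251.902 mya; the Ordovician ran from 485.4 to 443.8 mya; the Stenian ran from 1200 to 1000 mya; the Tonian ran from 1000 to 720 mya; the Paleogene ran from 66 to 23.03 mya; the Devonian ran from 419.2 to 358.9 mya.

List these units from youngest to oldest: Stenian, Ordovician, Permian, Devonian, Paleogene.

Paleogene → Permian → Devonian → Ordovician → Stenian

Read off each span (Ma): Stenian 1200–1000; Ordovician 485.4–443.8; Permian 298.9–251.902; Devonian 419.2–358.9; Paleogene 66–23.03.
Larger Ma is older, so oldest→youngest is Stenian, Ordovician, Devonian, Permian, Paleogene; reverse it for youngest→oldest.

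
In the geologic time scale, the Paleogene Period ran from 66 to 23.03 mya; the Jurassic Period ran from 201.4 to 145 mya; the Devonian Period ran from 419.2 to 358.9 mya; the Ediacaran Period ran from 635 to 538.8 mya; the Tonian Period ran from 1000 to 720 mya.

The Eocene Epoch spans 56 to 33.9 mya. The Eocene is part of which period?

The Eocene (56–33.9 Ma) lies entirely within 66–23.03 Ma, the Paleogene Period.

Paleogene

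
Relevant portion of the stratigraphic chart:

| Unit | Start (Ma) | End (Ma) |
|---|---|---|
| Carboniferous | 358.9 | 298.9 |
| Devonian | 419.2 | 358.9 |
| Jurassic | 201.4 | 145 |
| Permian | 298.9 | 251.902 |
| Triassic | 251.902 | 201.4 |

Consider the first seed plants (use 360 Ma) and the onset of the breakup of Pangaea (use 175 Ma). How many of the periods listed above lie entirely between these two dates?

360 Ma sits inside the Devonian (419.2–358.9) and 175 Ma inside the Jurassic (201.4–145); neither of those is wholly between the two dates.
The listed periods lying completely between them are Carboniferous, Permian, Triassic — 3 in all.

3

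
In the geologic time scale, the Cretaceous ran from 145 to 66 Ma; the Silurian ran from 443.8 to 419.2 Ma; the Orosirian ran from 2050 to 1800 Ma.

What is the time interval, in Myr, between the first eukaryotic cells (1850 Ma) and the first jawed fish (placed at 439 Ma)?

1850 − 439 = 1411 million years.

1411 million years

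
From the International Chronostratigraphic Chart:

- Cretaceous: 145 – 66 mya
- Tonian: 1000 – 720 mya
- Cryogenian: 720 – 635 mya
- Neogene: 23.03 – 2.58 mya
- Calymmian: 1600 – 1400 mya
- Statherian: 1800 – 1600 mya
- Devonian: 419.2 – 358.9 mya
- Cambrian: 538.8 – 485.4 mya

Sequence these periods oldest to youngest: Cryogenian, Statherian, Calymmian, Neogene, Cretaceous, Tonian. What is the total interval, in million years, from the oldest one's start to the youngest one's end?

Statherian, Calymmian, Tonian, Cryogenian, Cretaceous, Neogene; total span 1797.42 Myr

From the excerpt: Cryogenian 720–635; Statherian 1800–1600; Calymmian 1600–1400; Neogene 23.03–2.58; Cretaceous 145–66; Tonian 1000–720 (Ma).
Larger Ma is earlier, so the oldest is Statherian and the youngest is Neogene; oldest to youngest: Statherian, Calymmian, Tonian, Cryogenian, Cretaceous, Neogene.
Oldest start 1800 minus youngest end 2.58 gives 1797.42 Myr overall.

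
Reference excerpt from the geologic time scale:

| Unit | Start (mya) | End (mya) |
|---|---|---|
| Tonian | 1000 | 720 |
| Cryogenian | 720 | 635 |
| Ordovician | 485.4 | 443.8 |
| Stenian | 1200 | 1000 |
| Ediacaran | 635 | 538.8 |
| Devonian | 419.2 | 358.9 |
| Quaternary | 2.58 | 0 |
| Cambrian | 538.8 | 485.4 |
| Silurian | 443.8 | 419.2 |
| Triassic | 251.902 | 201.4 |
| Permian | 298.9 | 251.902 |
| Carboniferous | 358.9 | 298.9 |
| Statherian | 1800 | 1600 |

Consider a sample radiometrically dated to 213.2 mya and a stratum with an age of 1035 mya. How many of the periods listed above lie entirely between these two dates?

9

1035 Ma sits inside the Stenian (1200–1000) and 213.2 Ma inside the Triassic (251.902–201.4); neither of those is wholly between the two dates.
The listed periods lying completely between them are Tonian, Cryogenian, Ediacaran, Cambrian, Ordovician, Silurian, Devonian, Carboniferous, Permian — 9 in all.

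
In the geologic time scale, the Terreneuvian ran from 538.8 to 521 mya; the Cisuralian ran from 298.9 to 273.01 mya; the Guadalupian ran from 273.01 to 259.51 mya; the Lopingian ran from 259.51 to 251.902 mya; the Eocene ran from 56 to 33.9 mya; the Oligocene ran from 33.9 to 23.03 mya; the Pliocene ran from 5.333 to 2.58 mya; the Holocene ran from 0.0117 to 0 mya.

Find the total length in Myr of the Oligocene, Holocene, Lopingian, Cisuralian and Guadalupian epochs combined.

57.8797 million years

Duration is start − end for each: (33.9 − 23.03) + (0.0117 − 0) + (259.51 − 251.902) + (298.9 − 273.01) + (273.01 − 259.51).
That is 10.87 + 0.0117 + 7.608 + 25.89 + 13.5, which totals 57.8797 million years.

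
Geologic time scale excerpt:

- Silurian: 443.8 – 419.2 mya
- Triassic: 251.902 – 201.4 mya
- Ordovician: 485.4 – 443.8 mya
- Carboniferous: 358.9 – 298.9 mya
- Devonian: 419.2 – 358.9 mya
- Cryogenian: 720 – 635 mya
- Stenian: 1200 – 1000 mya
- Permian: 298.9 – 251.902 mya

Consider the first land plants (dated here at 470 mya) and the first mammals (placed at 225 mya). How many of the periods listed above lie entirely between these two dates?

4

470 Ma sits inside the Ordovician (485.4–443.8) and 225 Ma inside the Triassic (251.902–201.4); neither of those is wholly between the two dates.
The listed periods lying completely between them are Silurian, Devonian, Carboniferous, Permian — 4 in all.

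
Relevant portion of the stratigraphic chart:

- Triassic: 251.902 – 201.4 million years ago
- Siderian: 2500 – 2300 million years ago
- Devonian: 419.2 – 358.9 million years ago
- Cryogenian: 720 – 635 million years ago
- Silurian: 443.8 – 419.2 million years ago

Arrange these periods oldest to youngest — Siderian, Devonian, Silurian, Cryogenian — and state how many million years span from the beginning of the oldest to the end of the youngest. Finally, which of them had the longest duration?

Siderian, Cryogenian, Silurian, Devonian; total span 2141.1 Myr; longest is Siderian

From the excerpt: Siderian 2500–2300; Devonian 419.2–358.9; Silurian 443.8–419.2; Cryogenian 720–635 (Ma).
Larger Ma is earlier, so the oldest is Siderian and the youngest is Devonian; oldest to youngest: Siderian, Cryogenian, Silurian, Devonian.
Oldest start 2500 minus youngest end 358.9 gives 2141.1 Myr overall.
Individual lengths (start − end): Cryogenian 85; Devonian 60.3; Siderian 200; Silurian 24.6. The largest is Siderian at 200 Myr.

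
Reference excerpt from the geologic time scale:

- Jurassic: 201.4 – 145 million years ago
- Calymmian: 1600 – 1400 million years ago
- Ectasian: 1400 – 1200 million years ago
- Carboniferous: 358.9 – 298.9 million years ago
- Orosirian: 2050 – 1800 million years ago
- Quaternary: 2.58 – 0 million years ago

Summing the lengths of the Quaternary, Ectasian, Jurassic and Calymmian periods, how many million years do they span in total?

458.98 million years

Each duration: Quaternary = 2.58; Ectasian = 200; Jurassic = 56.4; Calymmian = 200.
Sum: 2.58 + 200 + 56.4 + 200 = 458.98 Myr.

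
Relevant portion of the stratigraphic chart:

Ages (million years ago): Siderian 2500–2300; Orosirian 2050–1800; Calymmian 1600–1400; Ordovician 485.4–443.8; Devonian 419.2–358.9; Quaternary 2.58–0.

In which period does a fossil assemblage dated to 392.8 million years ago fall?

Devonian

392.8 Ma lies between 419.2 and 358.9 Ma, so it falls in the Devonian.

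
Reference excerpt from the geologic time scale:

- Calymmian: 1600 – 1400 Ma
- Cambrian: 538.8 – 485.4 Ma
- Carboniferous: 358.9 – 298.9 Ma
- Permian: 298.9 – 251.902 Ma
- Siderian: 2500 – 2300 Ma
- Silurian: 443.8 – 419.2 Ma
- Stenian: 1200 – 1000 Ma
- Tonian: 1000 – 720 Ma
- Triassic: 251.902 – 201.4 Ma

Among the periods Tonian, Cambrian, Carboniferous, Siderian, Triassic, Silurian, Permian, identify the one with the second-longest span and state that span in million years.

Siderian, 200 million years

Durations: Tonian 280; Cambrian 53.4; Carboniferous 60; Siderian 200; Triassic 50.502; Silurian 24.6; Permian 46.998 Myr.
Sorted longest-first: Tonian (280), Siderian (200), Carboniferous (60), Cambrian (53.4), Triassic (50.502), Permian (46.998), Silurian (24.6).
The second longest is Siderian at 200 Myr.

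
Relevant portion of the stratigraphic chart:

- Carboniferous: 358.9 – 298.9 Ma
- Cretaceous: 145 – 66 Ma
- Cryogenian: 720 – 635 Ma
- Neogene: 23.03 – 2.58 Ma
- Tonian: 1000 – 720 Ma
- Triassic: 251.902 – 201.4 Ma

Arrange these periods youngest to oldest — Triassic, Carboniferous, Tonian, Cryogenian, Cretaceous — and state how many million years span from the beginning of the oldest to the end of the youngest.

Cretaceous, Triassic, Carboniferous, Cryogenian, Tonian; total span 934 Myr

Start ages (Ma): Tonian 1000, Cryogenian 720, Carboniferous 358.9, Triassic 251.902, Cretaceous 145.
Ordered youngest to oldest: Cretaceous, Triassic, Carboniferous, Cryogenian, Tonian.
Span = 1000 − 66 = 934 Myr.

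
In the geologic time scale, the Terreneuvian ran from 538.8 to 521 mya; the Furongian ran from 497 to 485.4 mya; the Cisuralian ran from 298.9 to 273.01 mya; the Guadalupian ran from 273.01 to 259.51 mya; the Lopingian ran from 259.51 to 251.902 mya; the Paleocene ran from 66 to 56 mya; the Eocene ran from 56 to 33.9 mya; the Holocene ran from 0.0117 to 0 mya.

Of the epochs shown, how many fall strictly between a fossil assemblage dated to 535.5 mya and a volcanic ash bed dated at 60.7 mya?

535.5 Ma sits inside the Terreneuvian (538.8–521) and 60.7 Ma inside the Paleocene (66–56); neither of those is wholly between the two dates.
The listed epochs lying completely between them are Furongian, Cisuralian, Guadalupian, Lopingian — 4 in all.

4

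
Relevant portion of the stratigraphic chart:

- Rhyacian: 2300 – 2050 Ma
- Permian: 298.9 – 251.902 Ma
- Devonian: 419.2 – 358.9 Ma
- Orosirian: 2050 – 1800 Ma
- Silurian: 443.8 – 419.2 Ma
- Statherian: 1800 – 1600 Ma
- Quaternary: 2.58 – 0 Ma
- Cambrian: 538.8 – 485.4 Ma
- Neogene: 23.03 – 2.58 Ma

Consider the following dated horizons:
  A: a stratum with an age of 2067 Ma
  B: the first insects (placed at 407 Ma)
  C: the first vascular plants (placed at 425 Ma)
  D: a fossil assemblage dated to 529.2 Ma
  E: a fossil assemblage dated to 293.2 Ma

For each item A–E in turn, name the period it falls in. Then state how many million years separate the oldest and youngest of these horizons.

A — Rhyacian; B — Devonian; C — Silurian; D — Cambrian; E — Permian; span 1773.8 million years

Match each age against the start–end ranges in the excerpt: A = 2067 Ma → Rhyacian (2300–2050); B = 407 Ma → Devonian (419.2–358.9); C = 425 Ma → Silurian (443.8–419.2); D = 529.2 Ma → Cambrian (538.8–485.4); E = 293.2 Ma → Permian (298.9–251.902).
The largest age is 2067 Ma and the smallest is 293.2 Ma; their difference is 1773.8 Myr.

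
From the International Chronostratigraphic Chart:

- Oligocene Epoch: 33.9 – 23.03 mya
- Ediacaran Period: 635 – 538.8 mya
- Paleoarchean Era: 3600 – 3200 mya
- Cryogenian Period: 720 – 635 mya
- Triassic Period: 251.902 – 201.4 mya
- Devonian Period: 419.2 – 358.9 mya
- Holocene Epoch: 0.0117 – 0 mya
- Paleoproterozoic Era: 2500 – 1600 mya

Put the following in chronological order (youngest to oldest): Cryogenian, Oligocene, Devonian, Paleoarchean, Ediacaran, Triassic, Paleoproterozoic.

Oligocene, Triassic, Devonian, Ediacaran, Cryogenian, Paleoproterozoic, Paleoarchean

The oldest of these is Paleoarchean (starts 3600 Ma) and the youngest is Oligocene (ends 23.03 Ma).
In between, by decreasing start age: Paleoproterozoic (2500), Cryogenian (720), Ediacaran (635), Devonian (419.2), Triassic (251.902).
Listing youngest first means reversing that sequence.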